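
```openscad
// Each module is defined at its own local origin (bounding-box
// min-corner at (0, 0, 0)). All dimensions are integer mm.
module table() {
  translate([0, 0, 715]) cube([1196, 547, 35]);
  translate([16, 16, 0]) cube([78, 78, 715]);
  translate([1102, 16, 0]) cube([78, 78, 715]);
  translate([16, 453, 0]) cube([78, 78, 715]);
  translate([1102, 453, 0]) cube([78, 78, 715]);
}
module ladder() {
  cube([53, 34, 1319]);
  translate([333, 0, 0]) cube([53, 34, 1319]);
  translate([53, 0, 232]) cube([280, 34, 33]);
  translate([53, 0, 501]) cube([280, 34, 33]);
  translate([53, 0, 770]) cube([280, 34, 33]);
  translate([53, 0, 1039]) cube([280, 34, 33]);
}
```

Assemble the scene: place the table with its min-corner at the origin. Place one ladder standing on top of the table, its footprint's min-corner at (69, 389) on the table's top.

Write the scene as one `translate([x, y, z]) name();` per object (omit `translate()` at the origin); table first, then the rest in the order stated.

table();
translate([69, 389, 750]) ladder();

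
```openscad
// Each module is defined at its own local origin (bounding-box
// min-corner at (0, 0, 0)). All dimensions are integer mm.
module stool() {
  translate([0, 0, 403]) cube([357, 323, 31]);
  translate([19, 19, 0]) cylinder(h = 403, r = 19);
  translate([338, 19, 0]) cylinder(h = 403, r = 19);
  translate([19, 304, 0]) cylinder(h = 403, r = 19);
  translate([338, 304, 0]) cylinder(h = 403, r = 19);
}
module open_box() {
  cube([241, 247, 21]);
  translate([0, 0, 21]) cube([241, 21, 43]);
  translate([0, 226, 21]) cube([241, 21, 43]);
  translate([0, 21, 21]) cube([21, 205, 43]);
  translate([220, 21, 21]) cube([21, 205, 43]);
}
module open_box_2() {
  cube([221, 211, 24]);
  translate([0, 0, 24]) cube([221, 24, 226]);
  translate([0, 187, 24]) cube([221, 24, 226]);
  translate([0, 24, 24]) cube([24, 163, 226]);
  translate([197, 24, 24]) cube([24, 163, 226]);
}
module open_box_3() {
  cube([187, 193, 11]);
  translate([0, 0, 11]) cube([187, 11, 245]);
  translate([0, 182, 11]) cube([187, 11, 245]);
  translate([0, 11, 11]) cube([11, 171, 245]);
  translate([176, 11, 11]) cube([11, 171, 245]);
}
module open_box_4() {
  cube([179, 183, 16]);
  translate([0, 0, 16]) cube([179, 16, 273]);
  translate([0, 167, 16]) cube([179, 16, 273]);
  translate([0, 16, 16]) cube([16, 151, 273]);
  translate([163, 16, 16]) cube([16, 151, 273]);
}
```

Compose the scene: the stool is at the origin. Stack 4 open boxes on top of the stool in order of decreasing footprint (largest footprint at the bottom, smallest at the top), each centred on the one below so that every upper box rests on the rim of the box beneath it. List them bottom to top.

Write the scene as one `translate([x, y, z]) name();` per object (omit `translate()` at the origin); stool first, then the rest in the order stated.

stool();
translate([58, 38, 434]) open_box();
translate([68, 56, 498]) open_box_2();
translate([85, 65, 748]) open_box_3();
translate([89, 70, 1004]) open_box_4();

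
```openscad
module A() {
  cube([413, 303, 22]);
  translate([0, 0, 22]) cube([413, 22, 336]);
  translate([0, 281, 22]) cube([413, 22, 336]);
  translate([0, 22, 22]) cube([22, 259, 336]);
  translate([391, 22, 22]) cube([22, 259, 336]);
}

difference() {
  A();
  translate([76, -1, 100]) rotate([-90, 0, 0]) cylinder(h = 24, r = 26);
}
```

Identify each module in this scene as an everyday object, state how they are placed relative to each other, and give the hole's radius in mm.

A is an open box. The open box has a circular hole through its front wall. The hole's radius is 26 mm.

The subtracted cylinder has r = 26 mm.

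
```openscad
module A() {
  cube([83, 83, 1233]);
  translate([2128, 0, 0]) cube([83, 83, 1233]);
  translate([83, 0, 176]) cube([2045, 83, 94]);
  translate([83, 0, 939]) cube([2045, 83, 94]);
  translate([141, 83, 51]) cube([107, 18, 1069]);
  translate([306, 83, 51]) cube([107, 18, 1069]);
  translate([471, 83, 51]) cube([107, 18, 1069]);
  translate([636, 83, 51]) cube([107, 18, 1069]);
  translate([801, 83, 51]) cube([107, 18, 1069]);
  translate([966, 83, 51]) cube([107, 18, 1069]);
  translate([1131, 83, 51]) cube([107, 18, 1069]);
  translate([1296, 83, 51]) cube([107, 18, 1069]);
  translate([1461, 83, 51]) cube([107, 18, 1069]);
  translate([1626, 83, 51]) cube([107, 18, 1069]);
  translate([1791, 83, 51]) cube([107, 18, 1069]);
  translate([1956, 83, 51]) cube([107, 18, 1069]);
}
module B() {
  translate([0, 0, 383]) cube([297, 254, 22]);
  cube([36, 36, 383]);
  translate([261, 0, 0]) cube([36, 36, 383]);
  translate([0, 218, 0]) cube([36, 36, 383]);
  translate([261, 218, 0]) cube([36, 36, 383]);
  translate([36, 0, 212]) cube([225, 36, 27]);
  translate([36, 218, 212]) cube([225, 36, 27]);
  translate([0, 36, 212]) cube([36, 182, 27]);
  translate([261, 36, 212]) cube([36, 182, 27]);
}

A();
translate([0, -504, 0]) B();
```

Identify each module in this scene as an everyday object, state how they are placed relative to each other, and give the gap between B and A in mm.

The stool's nearest face is 250 mm from the fence section's −y face.

A is a fence section. B is a stool. The stool is on the floor beside the fence section on its −y side. The gap between the stool and the fence section is 250 mm.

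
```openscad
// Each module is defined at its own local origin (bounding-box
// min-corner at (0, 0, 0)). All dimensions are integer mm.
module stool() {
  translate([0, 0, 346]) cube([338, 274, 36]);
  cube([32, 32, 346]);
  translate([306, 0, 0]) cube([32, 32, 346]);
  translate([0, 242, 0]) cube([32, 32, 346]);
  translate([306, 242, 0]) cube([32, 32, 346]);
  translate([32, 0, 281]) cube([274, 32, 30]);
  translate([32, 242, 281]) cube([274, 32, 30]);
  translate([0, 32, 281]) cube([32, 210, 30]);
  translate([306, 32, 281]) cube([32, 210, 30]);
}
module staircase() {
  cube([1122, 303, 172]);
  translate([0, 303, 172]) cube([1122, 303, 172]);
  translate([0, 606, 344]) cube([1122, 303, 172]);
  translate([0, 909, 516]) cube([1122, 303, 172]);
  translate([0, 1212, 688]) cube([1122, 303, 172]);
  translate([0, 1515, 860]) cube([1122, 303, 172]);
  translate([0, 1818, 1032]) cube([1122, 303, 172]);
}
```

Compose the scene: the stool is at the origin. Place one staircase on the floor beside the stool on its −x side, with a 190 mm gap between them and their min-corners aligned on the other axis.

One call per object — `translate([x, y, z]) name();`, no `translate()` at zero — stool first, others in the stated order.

stool();
translate([-1312, 0, 0]) staircase();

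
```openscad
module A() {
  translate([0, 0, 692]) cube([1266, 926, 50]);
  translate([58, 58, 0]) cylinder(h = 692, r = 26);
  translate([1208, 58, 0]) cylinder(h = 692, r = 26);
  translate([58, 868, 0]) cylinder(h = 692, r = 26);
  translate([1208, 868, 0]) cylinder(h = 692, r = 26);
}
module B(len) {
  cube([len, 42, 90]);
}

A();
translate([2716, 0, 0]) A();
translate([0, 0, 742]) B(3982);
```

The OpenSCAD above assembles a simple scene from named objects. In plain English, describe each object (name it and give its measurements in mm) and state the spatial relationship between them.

A is a table: top 1266 mm (x) × 926 mm (y), 50 mm thick, upper face at z = 742 mm, on four round legs of 52 mm diameter, each leg's bounding box inset 32 mm from the nearest pair of top edges, running from z = 0 to the bottom of the top.

B is a rectangular beam 3982 mm long (x), 42 mm deep (y), 90 mm thick (z).

The beam spans the tops of two tables placed 1450 mm apart, resting at z = 742 mm.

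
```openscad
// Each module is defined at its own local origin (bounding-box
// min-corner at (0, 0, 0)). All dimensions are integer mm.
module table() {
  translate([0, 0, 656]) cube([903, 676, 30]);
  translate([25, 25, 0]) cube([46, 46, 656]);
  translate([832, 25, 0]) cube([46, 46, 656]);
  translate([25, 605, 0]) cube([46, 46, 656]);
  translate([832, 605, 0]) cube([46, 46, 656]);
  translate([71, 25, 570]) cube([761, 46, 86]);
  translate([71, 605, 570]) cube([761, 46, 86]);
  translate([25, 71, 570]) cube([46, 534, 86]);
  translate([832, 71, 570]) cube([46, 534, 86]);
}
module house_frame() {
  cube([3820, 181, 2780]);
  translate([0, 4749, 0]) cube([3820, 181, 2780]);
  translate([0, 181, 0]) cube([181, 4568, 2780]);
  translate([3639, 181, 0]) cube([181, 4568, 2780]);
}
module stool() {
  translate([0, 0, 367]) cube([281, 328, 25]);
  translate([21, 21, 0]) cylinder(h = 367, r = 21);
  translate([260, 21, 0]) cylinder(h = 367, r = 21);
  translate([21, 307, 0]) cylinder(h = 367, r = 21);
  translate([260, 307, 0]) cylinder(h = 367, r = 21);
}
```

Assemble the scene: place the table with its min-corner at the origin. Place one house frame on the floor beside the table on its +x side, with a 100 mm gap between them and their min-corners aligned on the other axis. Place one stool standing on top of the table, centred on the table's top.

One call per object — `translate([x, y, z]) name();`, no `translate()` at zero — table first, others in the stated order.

table();
translate([1003, 0, 0]) house_frame();
translate([311, 174, 686]) stool();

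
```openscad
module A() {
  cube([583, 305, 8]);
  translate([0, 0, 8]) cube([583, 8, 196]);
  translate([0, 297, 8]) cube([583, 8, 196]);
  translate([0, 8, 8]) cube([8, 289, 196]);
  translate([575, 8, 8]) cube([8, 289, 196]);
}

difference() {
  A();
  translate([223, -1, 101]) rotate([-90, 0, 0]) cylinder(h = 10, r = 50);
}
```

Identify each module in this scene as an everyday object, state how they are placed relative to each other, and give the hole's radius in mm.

A is an open box. The open box has a circular hole through its front wall. The hole's radius is 50 mm.

The subtracted cylinder has r = 50 mm.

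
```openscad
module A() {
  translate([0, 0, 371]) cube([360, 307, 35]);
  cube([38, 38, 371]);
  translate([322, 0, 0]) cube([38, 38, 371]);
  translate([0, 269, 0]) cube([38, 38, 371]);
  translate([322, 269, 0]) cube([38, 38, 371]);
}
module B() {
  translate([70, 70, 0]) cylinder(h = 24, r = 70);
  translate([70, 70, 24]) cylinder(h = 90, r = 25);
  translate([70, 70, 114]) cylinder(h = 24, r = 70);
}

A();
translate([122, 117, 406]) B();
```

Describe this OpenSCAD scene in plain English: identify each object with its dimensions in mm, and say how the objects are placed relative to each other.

A is a simple wooden stool: a rectangular seat 360 mm (x) by 307 mm (y), 35 mm thick, top face at z = 406 mm, on four square legs, each 38×38 mm in cross-section. The legs rest on z = 0, each flush with a corner of the seat.

B is a spool: two coaxial disc flanges of radius 70 mm and thickness 24 mm, joined by a core cylinder of radius 25 mm and height 90 mm. The lower flange rests on z = 0 and the three cylinders share a vertical axis.

The spool is on top of the stool.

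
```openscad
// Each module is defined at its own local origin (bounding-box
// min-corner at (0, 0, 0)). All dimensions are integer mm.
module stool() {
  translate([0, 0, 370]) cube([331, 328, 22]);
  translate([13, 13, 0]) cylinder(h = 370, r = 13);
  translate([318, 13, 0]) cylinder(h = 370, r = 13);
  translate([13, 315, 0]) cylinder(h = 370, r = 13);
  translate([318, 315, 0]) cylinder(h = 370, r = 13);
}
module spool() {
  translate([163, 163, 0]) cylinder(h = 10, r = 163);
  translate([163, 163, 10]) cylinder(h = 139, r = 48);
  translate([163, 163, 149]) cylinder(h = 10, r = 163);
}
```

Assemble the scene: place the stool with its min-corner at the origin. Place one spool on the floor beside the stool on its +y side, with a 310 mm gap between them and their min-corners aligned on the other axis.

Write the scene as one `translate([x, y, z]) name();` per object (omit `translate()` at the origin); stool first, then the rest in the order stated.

stool();
translate([0, 638, 0]) spool();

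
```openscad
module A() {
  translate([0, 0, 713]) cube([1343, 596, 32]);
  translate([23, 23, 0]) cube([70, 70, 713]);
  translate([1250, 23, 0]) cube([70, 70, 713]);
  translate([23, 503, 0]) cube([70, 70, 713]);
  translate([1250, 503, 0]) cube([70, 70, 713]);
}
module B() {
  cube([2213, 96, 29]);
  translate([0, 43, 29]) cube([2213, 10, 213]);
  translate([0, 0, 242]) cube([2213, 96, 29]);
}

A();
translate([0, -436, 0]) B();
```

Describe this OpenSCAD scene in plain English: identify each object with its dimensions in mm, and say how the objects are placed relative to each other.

A is a table: top 1343 mm (x) × 596 mm (y), 32 mm thick, upper face at z = 745 mm, on four 70×70 mm square legs, each inset 23 mm from the nearest pair of top edges, running from z = 0 to the bottom of the top.

B is an I-beam lying along x, 2213 mm long. Overall section height 271 mm. Two flanges 96 mm wide (y) and 29 mm thick, one on the floor and one at the top; a web 10 mm thick runs between them, centred on the flange width.

The I-beam is on the floor beside the table on its −y side.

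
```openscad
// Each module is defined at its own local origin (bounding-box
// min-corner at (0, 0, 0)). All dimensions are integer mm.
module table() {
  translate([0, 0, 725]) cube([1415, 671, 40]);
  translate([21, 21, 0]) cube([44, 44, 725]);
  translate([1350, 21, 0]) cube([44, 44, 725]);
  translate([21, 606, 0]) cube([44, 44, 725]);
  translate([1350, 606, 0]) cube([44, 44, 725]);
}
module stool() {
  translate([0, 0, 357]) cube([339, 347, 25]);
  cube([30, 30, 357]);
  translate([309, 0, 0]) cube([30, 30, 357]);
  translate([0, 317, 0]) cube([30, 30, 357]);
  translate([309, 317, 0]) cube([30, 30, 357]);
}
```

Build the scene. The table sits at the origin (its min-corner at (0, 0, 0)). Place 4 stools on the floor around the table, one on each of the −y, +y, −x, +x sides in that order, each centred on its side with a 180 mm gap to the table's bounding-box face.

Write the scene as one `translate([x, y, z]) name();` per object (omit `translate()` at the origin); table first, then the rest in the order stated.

table();
translate([538, -527, 0]) stool();
translate([538, 851, 0]) stool();
translate([-519, 162, 0]) stool();
translate([1595, 162, 0]) stool();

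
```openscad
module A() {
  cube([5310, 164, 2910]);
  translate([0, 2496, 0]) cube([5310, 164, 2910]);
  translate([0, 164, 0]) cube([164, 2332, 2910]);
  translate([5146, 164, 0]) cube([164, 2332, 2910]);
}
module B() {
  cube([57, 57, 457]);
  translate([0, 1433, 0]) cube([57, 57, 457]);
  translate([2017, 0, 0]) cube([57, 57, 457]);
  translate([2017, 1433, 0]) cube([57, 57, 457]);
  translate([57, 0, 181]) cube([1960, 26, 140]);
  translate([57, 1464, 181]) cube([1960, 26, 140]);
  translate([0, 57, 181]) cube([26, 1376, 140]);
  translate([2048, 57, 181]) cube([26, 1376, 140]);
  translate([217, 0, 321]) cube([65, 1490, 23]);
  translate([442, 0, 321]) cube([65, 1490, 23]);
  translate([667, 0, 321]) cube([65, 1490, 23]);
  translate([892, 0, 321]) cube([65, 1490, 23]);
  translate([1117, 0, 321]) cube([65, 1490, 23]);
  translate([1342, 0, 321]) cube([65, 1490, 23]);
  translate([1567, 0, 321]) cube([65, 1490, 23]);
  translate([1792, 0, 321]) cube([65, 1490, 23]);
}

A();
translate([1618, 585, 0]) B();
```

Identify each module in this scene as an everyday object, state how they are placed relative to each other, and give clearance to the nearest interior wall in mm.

A is a house frame. B is a bed frame. The bed frame sits inside the house frame, centred. The clearance to the nearest interior wall is 421 mm.

Clearances: x = 1454, y = 421; minimum 421 mm.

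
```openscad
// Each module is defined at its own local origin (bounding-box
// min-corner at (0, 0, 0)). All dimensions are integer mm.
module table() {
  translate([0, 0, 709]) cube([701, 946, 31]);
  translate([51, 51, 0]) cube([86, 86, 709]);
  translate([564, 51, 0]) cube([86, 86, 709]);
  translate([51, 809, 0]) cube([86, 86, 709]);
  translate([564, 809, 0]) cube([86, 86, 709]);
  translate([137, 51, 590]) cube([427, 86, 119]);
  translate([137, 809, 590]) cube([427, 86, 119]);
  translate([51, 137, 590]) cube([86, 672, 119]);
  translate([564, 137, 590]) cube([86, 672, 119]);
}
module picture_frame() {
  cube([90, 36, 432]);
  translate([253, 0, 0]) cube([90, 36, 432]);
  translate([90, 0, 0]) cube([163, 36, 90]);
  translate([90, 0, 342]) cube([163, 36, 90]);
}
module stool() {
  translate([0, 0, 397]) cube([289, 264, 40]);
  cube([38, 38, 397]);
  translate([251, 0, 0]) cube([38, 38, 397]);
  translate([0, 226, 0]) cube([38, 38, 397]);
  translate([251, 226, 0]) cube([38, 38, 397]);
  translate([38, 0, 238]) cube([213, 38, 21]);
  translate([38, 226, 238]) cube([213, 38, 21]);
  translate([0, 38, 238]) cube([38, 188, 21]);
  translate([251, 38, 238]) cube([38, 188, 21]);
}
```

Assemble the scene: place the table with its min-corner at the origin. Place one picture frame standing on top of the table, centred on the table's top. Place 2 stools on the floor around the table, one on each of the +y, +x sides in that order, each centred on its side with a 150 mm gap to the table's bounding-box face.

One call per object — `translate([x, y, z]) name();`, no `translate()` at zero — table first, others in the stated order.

table();
translate([179, 455, 740]) picture_frame();
translate([206, 1096, 0]) stool();
translate([851, 341, 0]) stool();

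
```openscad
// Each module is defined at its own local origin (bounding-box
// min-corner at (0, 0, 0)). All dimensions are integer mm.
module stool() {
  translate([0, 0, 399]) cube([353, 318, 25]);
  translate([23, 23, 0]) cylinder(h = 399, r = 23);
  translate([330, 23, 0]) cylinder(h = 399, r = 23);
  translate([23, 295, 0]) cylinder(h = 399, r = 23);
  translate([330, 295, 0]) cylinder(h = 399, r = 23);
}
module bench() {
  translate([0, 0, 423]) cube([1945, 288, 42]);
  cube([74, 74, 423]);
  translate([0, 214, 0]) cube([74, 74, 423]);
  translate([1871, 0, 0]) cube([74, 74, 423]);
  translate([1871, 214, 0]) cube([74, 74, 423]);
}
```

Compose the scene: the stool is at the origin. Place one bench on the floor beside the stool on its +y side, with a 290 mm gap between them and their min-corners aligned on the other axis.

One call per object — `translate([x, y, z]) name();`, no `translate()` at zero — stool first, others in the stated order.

stool();
translate([0, 608, 0]) bench();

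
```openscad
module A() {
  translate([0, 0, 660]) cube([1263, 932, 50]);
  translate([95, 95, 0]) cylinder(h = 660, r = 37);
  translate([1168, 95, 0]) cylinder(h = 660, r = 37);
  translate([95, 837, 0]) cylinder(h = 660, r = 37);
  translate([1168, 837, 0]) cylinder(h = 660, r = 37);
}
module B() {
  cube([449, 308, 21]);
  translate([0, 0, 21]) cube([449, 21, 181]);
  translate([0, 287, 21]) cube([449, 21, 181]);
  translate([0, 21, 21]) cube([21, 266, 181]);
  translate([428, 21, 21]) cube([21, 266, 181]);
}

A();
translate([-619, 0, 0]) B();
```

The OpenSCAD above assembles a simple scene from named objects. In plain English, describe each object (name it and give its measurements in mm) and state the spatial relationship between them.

A is a rectangular dining table. The top is 1263×932×50 mm with its upper surface at z = 710 mm. It stands on four round legs of 74 mm diameter, each leg's bounding box inset 58 mm from the nearest pair of top edges, running from the floor to the underside of the top.

B is an open-topped rectangular box: outside dimensions 449×308×202 mm, with a uniform wall and base thickness of 21 mm. The base is a full 449×308 slab on the floor; four walls sit on top of the base. The front and back walls (the −y and +y sides) span the full width; the two side walls fit between them.

The open box is on the floor beside the table on its −x side.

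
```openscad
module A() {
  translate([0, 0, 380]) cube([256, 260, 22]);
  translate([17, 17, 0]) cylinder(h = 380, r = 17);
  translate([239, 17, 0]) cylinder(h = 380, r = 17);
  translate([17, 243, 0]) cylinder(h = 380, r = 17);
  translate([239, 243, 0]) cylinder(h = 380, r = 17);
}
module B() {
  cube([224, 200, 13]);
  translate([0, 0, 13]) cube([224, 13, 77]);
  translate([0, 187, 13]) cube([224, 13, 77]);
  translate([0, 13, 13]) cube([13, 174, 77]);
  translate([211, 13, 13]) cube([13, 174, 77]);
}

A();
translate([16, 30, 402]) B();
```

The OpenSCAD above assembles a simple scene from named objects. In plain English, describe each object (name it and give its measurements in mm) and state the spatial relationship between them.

A is a four-legged stool. The seat is 256×260 mm, 22 mm thick, top at z = 402 mm. It stands on four round legs, each 34 mm in diameter, from z = 0 to the seat underside, each leg's axis is inset half a diameter from the nearest pair of seat edges (so the leg's bounding box is flush with the corner).

B is an open storage box with external size 224×200×90 mm and wall thickness 13 mm (the base is also 13 mm thick). The base covers the whole footprint; the four walls stand on the base, with the y-facing walls full-width and the x-facing walls fitting between their inner faces.

The open box is on top of the stool, centred.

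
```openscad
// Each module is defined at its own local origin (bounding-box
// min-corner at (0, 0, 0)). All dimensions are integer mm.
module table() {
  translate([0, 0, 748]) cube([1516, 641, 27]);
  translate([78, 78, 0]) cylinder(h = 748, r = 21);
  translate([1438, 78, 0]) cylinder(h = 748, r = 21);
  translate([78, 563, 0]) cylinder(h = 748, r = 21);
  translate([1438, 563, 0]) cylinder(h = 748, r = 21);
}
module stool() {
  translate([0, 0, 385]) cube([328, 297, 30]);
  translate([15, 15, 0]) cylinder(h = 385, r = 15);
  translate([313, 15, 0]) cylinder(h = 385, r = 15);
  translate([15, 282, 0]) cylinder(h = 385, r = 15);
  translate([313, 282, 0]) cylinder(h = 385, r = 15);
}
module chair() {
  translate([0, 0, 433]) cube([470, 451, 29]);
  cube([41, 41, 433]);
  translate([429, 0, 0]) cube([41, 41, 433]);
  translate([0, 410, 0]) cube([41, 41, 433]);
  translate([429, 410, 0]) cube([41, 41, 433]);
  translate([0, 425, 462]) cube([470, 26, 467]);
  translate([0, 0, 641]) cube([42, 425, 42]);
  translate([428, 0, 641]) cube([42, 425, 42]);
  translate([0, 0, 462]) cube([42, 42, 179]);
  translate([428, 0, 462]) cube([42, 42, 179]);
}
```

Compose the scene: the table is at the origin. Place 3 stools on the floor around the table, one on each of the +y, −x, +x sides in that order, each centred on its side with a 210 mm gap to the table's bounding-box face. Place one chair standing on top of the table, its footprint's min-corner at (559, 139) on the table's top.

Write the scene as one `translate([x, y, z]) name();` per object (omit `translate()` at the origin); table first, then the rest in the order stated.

table();
translate([594, 851, 0]) stool();
translate([-538, 172, 0]) stool();
translate([1726, 172, 0]) stool();
translate([559, 139, 775]) chair();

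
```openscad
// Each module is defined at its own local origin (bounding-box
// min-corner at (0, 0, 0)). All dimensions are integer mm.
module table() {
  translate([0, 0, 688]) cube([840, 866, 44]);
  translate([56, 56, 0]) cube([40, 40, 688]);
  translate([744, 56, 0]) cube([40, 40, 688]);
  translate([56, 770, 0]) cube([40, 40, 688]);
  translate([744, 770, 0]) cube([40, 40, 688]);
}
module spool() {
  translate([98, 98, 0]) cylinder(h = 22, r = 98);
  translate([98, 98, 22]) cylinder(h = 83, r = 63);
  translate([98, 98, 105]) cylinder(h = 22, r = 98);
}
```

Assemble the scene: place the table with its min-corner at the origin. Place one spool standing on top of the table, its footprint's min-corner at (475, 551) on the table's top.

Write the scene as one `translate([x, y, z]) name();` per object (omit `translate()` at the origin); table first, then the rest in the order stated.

table();
translate([475, 551, 732]) spool();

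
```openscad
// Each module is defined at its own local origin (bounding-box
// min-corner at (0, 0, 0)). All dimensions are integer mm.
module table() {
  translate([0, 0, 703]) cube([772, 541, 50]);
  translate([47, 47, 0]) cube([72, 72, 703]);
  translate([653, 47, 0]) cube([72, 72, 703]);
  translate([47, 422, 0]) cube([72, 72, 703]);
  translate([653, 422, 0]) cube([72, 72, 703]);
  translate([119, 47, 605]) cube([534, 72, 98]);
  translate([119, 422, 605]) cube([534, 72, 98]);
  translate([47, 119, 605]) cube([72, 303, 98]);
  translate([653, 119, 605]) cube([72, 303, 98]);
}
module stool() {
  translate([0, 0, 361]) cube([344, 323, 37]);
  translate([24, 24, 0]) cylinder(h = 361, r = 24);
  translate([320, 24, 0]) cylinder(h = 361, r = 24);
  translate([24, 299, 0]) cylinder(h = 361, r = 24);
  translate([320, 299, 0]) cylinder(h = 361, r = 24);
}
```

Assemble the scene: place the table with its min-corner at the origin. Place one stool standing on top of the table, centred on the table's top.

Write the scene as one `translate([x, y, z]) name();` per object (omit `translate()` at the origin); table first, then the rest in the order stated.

table();
translate([214, 109, 753]) stool();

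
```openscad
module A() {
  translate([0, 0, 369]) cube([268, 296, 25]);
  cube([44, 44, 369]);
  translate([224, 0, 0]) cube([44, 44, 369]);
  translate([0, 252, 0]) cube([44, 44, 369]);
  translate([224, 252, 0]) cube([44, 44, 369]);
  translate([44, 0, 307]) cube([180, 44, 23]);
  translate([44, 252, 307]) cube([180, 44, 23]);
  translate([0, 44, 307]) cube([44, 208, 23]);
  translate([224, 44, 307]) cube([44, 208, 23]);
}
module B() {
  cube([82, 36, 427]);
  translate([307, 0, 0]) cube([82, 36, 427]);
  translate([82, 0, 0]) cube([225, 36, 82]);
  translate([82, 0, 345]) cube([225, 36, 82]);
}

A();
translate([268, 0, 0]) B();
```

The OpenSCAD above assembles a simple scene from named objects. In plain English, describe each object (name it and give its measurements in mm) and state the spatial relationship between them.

A is a four-legged stool. The seat is 268×296 mm, 25 mm thick, top at z = 394 mm. It stands on four square legs, each 44×44 mm in cross-section, from z = 0 to the seat underside, each flush with a corner of the seat. Four stretchers, 44 mm wide and 23 mm tall, connect adjacent legs with their undersides at z = 307 mm, each running between the inner faces of the legs it joins and aligned with the legs' outer faces on the other axis.

B is a picture frame with a 225×263 mm rectangular opening (x by z) and a uniform 82 mm border on every side. Frame depth is 36 mm along y. It is built from two vertical stiles running the full outside height and two horizontal rails spanning the gap between the stiles.

The picture frame is against the stool's +x side, with their −y faces flush.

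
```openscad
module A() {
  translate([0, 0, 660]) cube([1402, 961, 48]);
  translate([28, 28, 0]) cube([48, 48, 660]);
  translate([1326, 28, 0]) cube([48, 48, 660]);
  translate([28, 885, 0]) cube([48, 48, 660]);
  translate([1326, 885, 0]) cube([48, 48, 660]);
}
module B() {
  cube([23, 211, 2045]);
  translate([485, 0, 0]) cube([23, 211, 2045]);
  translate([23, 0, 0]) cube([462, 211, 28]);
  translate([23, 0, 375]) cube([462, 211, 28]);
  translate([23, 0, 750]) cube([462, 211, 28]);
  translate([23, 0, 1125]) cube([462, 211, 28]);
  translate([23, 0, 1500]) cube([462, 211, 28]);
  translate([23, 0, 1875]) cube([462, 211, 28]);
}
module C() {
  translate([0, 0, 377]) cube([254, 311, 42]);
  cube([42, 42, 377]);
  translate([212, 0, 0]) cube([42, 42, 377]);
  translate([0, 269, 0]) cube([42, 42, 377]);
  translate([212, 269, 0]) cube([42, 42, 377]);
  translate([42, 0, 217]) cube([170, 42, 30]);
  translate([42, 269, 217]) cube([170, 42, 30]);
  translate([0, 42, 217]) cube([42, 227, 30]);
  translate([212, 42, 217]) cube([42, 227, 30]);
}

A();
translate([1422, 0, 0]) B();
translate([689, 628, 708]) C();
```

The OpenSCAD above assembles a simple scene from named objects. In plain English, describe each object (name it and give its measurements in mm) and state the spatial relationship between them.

A is a table with a 1402×961 mm rectangular top, 48 mm thick, top surface at z = 708 mm, supported by four 48×48 mm square legs, each inset 28 mm from the nearest pair of top edges, running from the floor.

B is a bookshelf 508 mm wide overall, 211 mm deep and 2045 mm tall. The two sides are 23 mm thick vertical panels. 6 horizontal shelves of 28 mm thickness span between the inner faces of the sides; the lowest shelf sits on the floor and shelves are stacked with a clear vertical gap of 347 mm between each pair.

C is a simple wooden stool: a rectangular seat 254 mm (x) by 311 mm (y), 42 mm thick, top face at z = 419 mm, on four square legs, each 42×42 mm in cross-section. The legs rest on z = 0, each flush with a corner of the seat. Four stretchers, 42 mm wide and 30 mm tall, connect adjacent legs with their undersides at z = 217 mm, each running between the inner faces of the legs it joins and aligned with the legs' outer faces on the other axis.

The bookshelf is on the floor beside the table on its +x side. The stool is on top of the table.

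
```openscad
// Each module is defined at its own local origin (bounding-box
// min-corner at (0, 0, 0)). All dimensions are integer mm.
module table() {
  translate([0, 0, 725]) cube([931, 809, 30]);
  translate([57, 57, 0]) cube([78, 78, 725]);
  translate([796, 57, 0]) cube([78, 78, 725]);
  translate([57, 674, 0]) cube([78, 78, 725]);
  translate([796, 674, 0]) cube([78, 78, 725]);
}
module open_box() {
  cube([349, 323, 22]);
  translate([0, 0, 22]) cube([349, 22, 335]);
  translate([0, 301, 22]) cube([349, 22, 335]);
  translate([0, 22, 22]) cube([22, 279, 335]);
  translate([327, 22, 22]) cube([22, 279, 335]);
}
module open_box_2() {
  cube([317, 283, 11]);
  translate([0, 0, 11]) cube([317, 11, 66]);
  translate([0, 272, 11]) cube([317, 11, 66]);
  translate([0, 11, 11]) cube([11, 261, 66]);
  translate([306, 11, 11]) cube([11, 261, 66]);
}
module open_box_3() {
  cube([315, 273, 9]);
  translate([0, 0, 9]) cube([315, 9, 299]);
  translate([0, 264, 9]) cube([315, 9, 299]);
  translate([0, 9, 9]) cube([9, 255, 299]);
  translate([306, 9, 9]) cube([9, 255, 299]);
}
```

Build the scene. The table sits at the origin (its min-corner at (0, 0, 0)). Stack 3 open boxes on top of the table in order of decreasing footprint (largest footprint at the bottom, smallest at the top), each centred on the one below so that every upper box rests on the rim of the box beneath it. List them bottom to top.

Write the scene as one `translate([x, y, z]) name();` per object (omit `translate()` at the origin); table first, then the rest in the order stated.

table();
translate([291, 243, 755]) open_box();
translate([307, 263, 1112]) open_box_2();
translate([308, 268, 1189]) open_box_3();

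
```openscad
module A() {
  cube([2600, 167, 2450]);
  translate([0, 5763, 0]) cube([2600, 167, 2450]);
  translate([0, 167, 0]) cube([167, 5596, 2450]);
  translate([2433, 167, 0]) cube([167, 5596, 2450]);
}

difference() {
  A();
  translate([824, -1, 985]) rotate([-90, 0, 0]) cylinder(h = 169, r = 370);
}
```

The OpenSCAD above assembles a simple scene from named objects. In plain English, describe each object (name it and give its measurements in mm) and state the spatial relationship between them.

A is the wall frame of a small rectangular building: four walls, each 2450 mm tall and 167 mm thick, enclosing a footprint 2600 mm (x) by 5930 mm (y) outside-to-outside, with no floor or roof. The front and back walls (the −y and +y sides) span the full width; the two side walls fit between them.

The house frame has a circular hole of radius 370 mm through its front wall, centred at (x = 824, z = 985).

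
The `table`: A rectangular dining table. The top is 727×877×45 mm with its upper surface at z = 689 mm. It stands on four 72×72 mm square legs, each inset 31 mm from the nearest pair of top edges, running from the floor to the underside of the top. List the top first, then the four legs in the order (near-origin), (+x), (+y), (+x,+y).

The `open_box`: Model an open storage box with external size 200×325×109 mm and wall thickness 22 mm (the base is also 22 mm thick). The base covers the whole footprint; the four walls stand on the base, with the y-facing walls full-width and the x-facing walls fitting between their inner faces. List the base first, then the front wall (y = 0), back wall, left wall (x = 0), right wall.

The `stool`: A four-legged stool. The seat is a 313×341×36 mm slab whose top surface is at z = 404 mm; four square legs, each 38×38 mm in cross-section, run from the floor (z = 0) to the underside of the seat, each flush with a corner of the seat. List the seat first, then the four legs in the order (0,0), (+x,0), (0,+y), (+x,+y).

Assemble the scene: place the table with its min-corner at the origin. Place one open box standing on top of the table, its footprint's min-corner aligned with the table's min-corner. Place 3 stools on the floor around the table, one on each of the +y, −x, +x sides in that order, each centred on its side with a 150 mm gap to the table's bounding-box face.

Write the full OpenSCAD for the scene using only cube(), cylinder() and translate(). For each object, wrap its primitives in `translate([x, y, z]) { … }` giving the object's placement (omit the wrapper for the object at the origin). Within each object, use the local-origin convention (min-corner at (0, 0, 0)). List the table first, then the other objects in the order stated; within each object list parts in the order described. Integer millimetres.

translate([0, 0, 644]) cube([727, 877, 45]);
translate([31, 31, 0]) cube([72, 72, 644]);
translate([624, 31, 0]) cube([72, 72, 644]);
translate([31, 774, 0]) cube([72, 72, 644]);
translate([624, 774, 0]) cube([72, 72, 644]);
translate([0, 0, 689]) {
  cube([200, 325, 22]);
  translate([0, 0, 22]) cube([200, 22, 87]);
  translate([0, 303, 22]) cube([200, 22, 87]);
  translate([0, 22, 22]) cube([22, 281, 87]);
  translate([178, 22, 22]) cube([22, 281, 87]);
}
translate([207, 1027, 0]) {
  translate([0, 0, 368]) cube([313, 341, 36]);
  cube([38, 38, 368]);
  translate([275, 0, 0]) cube([38, 38, 368]);
  translate([0, 303, 0]) cube([38, 38, 368]);
  translate([275, 303, 0]) cube([38, 38, 368]);
}
translate([-463, 268, 0]) {
  translate([0, 0, 368]) cube([313, 341, 36]);
  cube([38, 38, 368]);
  translate([275, 0, 0]) cube([38, 38, 368]);
  translate([0, 303, 0]) cube([38, 38, 368]);
  translate([275, 303, 0]) cube([38, 38, 368]);
}
translate([877, 268, 0]) {
  translate([0, 0, 368]) cube([313, 341, 36]);
  cube([38, 38, 368]);
  translate([275, 0, 0]) cube([38, 38, 368]);
  translate([0, 303, 0]) cube([38, 38, 368]);
  translate([275, 303, 0]) cube([38, 38, 368]);
}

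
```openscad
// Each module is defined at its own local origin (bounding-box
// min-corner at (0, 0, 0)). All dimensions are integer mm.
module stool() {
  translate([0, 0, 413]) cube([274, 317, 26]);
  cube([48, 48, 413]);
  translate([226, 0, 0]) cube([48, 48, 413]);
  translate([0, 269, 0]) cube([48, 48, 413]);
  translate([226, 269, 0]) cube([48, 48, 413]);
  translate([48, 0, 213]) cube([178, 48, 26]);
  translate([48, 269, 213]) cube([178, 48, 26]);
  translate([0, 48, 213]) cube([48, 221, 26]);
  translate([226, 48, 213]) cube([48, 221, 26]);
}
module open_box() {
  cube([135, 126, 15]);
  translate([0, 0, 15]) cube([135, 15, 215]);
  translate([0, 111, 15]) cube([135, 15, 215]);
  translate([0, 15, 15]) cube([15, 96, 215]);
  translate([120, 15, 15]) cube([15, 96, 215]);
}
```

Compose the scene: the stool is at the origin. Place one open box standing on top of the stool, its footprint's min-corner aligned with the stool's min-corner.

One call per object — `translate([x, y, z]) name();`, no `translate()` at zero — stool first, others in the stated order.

stool();
translate([0, 0, 439]) open_box();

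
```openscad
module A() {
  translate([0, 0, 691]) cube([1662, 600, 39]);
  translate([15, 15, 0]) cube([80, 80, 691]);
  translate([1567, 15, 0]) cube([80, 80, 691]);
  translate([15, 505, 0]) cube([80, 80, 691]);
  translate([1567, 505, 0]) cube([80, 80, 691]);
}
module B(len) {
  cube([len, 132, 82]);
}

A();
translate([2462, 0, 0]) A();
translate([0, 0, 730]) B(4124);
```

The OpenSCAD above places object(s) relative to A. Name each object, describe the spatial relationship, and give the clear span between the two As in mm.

Second table starts at x = 2462; first ends at x = 1662; clear span = 2462 − 1662 = 800 mm.

A is a table. B is a beam. A beam spans the tops of two tables. The clear span between the two tables is 800 mm.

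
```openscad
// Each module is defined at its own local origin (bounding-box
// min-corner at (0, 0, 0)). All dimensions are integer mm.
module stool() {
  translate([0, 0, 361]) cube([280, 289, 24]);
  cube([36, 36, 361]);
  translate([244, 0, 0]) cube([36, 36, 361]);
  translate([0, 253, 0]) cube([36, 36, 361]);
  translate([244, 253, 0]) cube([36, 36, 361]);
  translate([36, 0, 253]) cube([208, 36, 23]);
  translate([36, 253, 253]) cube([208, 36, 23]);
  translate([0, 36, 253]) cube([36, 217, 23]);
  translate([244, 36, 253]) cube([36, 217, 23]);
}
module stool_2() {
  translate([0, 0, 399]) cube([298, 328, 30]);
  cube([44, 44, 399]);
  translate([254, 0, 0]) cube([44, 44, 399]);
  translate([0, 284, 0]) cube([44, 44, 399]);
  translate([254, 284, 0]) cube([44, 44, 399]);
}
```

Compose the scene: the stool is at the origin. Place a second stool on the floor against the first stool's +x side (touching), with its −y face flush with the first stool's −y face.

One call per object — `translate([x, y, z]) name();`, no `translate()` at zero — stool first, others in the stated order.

stool();
translate([280, 0, 0]) stool_2();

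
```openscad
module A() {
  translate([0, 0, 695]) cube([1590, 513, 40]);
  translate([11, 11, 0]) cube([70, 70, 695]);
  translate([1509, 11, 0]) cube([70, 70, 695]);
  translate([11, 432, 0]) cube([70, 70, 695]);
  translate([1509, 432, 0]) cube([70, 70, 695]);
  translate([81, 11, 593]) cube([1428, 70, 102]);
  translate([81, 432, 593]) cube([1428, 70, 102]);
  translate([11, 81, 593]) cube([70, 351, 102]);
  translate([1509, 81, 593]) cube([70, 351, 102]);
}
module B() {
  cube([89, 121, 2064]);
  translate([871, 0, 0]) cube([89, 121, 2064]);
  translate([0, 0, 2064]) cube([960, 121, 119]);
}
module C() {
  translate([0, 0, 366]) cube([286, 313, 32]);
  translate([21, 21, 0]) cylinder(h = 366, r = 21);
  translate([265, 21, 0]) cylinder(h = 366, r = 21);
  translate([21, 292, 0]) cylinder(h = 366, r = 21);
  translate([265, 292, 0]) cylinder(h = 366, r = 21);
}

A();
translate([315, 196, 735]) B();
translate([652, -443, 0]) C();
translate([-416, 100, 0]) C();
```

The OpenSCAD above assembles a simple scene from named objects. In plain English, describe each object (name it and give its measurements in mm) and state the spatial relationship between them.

A is a table with a 1590×513 mm rectangular top, 40 mm thick, top surface at z = 735 mm, supported by four 70×70 mm square legs, each inset 11 mm from the nearest pair of top edges, running from the floor. Four apron rails, 70 mm thick and 102 mm tall, run between adjacent legs with their top edges flush with the underside of the top and their outer faces flush with the legs' outer faces.

B is a rectangular door frame: two vertical jambs of 89×121 mm section, 2064 mm tall, with a clear opening 782 mm wide between their inner faces. A header 119 mm tall and 121 mm deep lies on top of the jambs and spans the full outside width.

C is a four-legged stool. The seat is a 286×313×32 mm slab whose top surface is at z = 398 mm; four round legs, each 42 mm in diameter, run from the floor (z = 0) to the underside of the seat, each leg's axis is inset half a diameter from the nearest pair of seat edges (so the leg's bounding box is flush with the corner).

The door frame is on top of the table, centred. Two stools sit around the table at the −y, −x sides.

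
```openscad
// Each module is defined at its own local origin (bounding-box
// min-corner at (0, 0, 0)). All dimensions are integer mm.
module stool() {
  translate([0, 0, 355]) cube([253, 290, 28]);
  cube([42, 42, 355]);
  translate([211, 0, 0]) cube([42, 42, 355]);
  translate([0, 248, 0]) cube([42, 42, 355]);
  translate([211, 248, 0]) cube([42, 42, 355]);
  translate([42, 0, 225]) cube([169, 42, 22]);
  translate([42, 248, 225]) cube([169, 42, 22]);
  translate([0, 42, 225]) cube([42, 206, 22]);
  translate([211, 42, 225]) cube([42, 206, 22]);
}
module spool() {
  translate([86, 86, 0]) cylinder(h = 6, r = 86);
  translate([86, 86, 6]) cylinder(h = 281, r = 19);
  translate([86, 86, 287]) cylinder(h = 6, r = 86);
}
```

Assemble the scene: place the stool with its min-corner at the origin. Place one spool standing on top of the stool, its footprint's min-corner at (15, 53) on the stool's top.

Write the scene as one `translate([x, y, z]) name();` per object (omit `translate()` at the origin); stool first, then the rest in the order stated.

stool();
translate([15, 53, 383]) spool();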